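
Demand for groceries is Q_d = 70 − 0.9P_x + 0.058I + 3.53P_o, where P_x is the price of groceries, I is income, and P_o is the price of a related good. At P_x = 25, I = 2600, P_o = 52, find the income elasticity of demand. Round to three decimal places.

0.395

Evaluating quantity at (P_x, I, P_o) gives Q_d = 70 − 0.9(25) + 0.058(2600) + 3.53(52) = 70 − 22.5 + 150.8 + 183.56 = 381.86.
∂Q_d/∂I = +0.058, so E_I = 0.058·(2600/381.86) ≈ 0.395.
E_I ∈ (0,1): normal good (necessity).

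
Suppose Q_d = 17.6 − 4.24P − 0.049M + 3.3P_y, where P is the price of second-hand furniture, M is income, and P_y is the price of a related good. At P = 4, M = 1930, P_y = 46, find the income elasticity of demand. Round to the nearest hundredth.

-1.63

Q_d = 17.6 − 4.24(4) − 0.049(1930) + 3.3(46) = 17.6 − 16.96 − 94.57 + 151.8 = 57.87.
∂Q_d/∂M = −0.049, so E_I = -0.049·(1930/57.87) ≈ -1.63.
E_I < 0: inferior good.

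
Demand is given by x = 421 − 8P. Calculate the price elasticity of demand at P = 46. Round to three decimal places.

-6.943

At P = 46, x = 53.
dx/dP = −8.
Point elasticity E = (dx/dP)·(P/x) = -8 × 46/53 ≈ -6.943.
|E| > 1, so demand is elastic at this price.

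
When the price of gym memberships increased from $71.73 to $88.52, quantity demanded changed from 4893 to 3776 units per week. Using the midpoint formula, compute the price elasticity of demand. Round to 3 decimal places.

%ΔQ = (3776 − 4893)/[(4893 + 3776)/2] = -1117/4334.5 ≈ -0.2577.
%Δp = (88.52 − 71.73)/[(71.73 + 88.52)/2] = 16.79/80.125 ≈ 0.2095.
Arc elasticity E = %ΔQ/%Δp ≈ -0.2577/0.2095 ≈ -1.230.
|E| > 1: demand is elastic over this range.

-1.230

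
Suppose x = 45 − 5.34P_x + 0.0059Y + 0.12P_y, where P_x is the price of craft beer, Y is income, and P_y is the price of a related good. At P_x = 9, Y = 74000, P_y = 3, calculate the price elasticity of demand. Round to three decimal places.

Evaluating quantity at (P_x, Y, P_y) gives x = 45 − 5.34(9) + 0.0059(74000) + 0.12(3) = 45 − 48.06 + 436.6 + 0.36 = 433.9.
∂x/∂P_x = −5.34, so E_p = (−5.34)·(9/433.9) ≈ -0.111.
|E_p| < 1: demand is inelastic.

-0.111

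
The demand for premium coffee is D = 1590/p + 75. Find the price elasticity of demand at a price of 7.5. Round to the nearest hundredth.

-0.74

At p = 7.5, D = 287.
dD/dp = −1590/p² = −28.2667.
Point elasticity E = (dD/dp)·(p/D) = -28.2667 × 7.5/287 ≈ -0.74.
|E| < 1, so demand is inelastic at this price.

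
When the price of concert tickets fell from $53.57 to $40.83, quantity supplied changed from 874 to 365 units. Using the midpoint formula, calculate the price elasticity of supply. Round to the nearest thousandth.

%Δq = (365 − 874)/[(874 + 365)/2] = -509/619.5 ≈ -0.8216.
%ΔP = (40.83 − 53.57)/[(53.57 + 40.83)/2] = -12.74/47.2 ≈ -0.2699.
Arc elasticity E = %Δq/%ΔP ≈ -0.8216/-0.2699 ≈ 3.044.
|E| > 1: supply is elastic over this range.

3.044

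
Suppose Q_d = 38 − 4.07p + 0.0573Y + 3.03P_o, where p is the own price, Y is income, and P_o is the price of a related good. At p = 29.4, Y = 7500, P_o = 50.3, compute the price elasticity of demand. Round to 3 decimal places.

At the given point, Q_d = 38 − 4.07(29.4) + 0.0573(7500) + 3.03(50.3) = 38 − 119.658 + 429.75 + 152.409 = 500.501.
∂Q_d/∂p = −4.07, so E_p = (−4.07)·(29.4/500.501) ≈ -0.239.
|E_p| < 1: demand is inelastic.

-0.239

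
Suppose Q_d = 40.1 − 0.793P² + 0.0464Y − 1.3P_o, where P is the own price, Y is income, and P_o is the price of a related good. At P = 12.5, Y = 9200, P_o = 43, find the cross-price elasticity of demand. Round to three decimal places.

Evaluating quantity at (P, Y, P_o) gives Q_d = 40.1 − 0.793(12.5)² + 0.0464(9200) − 1.3(43) = 40.1 − 123.9063 + 426.88 − 55.9 = 287.1738.
∂Q_d/∂P_o = −1.3, so E_xy = -1.3·(43/287.1738) ≈ -0.195.
E_xy < 0: the goods are complements.

-0.195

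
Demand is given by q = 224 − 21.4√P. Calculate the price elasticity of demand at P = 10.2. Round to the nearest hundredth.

-0.22

At P = 10.2, q = 155.6539.
dq/dP = −21.4/(2√P) = −21.4/(2·3.1937).
Point elasticity E = (dq/dP)·(P/q) = -3.3503 × 10.2/155.6539 ≈ -0.22.
|E| < 1, so demand is inelastic at this price.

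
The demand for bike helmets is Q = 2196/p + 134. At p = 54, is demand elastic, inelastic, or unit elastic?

inelastic

At p = 54, Q = 174.6667.
dQ/dp = −2196/p² = −0.7531.
Point elasticity E = (dQ/dp)·(p/Q) = -0.7531 × 54/174.6667 ≈ -0.233.
|E| ≈ 0.233 < 1, so demand is inelastic.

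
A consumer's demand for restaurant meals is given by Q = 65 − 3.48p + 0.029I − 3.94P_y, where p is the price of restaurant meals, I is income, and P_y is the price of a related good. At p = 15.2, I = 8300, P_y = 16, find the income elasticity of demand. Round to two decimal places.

1.27

Q = 65 − 3.48(15.2) + 0.029(8300) − 3.94(16) = 65 − 52.896 + 240.7 − 63.04 = 189.764.
∂Q/∂I = +0.029, so E_I = 0.029·(8300/189.764) ≈ 1.27.
E_I > 1: normal good (luxury).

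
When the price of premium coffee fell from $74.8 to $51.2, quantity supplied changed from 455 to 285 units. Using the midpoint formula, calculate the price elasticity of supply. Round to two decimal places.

%Δq = (285 − 455)/[(455 + 285)/2] = -170/370 ≈ -0.4595.
%Δp = (51.2 − 74.8)/[(74.8 + 51.2)/2] = -23.6/63 ≈ -0.3746.
Arc elasticity E = %Δq/%Δp ≈ -0.4595/-0.3746 ≈ 1.23.
|E| > 1: supply is elastic over this range.

1.23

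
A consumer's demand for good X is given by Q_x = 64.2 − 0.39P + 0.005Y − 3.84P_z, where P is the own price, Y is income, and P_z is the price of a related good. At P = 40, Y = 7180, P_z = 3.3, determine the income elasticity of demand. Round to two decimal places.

0.50

Substituting, Q_x = 64.2 − 0.39(40) + 0.005(7180) − 3.84(3.3) = 64.2 − 15.6 + 35.9 − 12.672 = 71.828.
∂Q_x/∂Y = +0.005, so E_I = 0.005·(7180/71.828) ≈ 0.50.
E_I ∈ (0,1): normal good (necessity).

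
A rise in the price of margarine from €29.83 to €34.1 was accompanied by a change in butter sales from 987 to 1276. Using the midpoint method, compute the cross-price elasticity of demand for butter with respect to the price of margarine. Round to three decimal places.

1.912

%ΔQ_x = (1276 − 987)/[(987+1276)/2] = 289/1131.5 ≈ 0.2554.
%ΔP_y = (34.1 − 29.83)/[(29.83+34.1)/2] ≈ 0.1336.
E_xy = 0.2554/0.1336 ≈ 1.912.
E_xy > 0, so butter and margarine are substitutes.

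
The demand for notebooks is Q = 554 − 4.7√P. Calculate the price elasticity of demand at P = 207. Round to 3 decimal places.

At P = 207, Q = 486.3788.
dQ/dP = −4.7/(2√P) = −4.7/(2·14.3875).
Point elasticity E = (dQ/dP)·(P/Q) = -0.1633 × 207/486.3788 ≈ -0.070.
|E| < 1, so demand is inelastic at this price.

-0.070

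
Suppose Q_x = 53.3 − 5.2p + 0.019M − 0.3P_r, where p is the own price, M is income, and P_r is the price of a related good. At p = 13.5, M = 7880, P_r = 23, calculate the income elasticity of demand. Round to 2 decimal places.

Evaluating quantity at (p, M, P_r) gives Q_x = 53.3 − 5.2(13.5) + 0.019(7880) − 0.3(23) = 53.3 − 70.2 + 149.72 − 6.9 = 125.92.
∂Q_x/∂M = +0.019, so E_I = 0.019·(7880/125.92) ≈ 1.19.
E_I > 1: normal good (luxury).

1.19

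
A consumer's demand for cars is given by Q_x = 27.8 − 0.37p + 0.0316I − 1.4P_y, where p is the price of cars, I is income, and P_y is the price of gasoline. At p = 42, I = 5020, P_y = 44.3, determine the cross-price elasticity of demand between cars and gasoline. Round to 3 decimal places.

Substituting, Q_x = 27.8 − 0.37(42) + 0.0316(5020) − 1.4(44.3) = 27.8 − 15.54 + 158.632 − 62.02 = 108.872.
∂Q_x/∂P_y = −1.4, so E_xy = -1.4·(44.3/108.872) ≈ -0.570.
E_xy < 0: the goods are complements.

-0.570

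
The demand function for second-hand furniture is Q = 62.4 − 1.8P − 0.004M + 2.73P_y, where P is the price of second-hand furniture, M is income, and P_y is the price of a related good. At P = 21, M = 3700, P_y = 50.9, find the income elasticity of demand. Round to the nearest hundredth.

-0.10

First evaluate Q: 62.4 − 1.8(21) − 0.004(3700) + 2.73(50.9) = 62.4 − 37.8 − 14.8 + 138.957 = 148.757.
∂Q/∂M = −0.004, so E_I = -0.004·(3700/148.757) ≈ -0.10.
E_I < 0: inferior good.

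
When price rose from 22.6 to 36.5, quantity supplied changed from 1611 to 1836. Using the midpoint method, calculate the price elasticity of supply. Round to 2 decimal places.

0.28

%Δq = (1836 − 1611)/[(1611 + 1836)/2] = 225/1723.5 ≈ 0.1305.
%Δp = (36.5 − 22.6)/[(22.6 + 36.5)/2] = 13.9/29.55 ≈ 0.4704.
Arc elasticity E = %Δq/%Δp ≈ 0.1305/0.4704 ≈ 0.28.
|E| < 1: supply is inelastic over this range.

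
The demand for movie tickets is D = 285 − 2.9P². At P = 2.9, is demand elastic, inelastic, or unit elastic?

At P = 2.9, D = 260.611.
dD/dP = −2·2.9·P = −16.82.
Point elasticity E = (dD/dP)·(P/D) = -16.82 × 2.9/260.611 ≈ -0.187.
|E| ≈ 0.187 < 1, so demand is inelastic.

inelastic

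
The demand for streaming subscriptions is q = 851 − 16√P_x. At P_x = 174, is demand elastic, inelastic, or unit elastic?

At P_x = 174, q = 639.9455.
dq/dP_x = −16/(2√P_x) = −16/(2·13.1909).
Point elasticity E = (dq/dP_x)·(P_x/q) = -0.6065 × 174/639.9455 ≈ -0.165.
|E| ≈ 0.165 < 1, so demand is inelastic.

inelastic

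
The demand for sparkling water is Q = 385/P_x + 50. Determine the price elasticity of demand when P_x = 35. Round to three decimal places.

-0.180

At P_x = 35, Q = 61.
dQ/dP_x = −385/P_x² = −0.3143.
Point elasticity E = (dQ/dP_x)·(P_x/Q) = -0.3143 × 35/61 ≈ -0.180.
|E| < 1, so demand is inelastic at this price.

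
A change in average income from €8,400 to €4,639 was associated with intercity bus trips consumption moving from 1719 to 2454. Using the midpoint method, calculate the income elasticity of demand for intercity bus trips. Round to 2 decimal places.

-0.61

%ΔQ = (2454 − 1719)/[(1719+2454)/2] = 735/2086.5 ≈ 0.3523.
%ΔI = (4,639 − 8,400)/[(8,400+4,639)/2] = -3761/6519.5 ≈ -0.5769.
E_I = %ΔQ/%ΔI ≈ -0.61.
E_I < 0: inferior good.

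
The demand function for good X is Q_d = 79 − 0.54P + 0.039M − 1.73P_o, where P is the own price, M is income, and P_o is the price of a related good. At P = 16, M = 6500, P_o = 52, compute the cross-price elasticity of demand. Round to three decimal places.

Q_d = 79 − 0.54(16) + 0.039(6500) − 1.73(52) = 79 − 8.64 + 253.5 − 89.96 = 233.9.
∂Q_d/∂P_o = −1.73, so E_xy = -1.73·(52/233.9) ≈ -0.385.
E_xy < 0: the goods are complements.

-0.385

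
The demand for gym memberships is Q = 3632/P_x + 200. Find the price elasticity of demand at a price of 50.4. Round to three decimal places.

At P_x = 50.4, Q = 272.0635.
dQ/dP_x = −3632/P_x² = −1.4298.
Point elasticity E = (dQ/dP_x)·(P_x/Q) = -1.4298 × 50.4/272.0635 ≈ -0.265.
|E| < 1, so demand is inelastic at this price.

-0.265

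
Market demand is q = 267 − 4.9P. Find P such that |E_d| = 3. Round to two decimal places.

40.87

Set −bP/(a − bP) = −3 ⇒ bP = 3(a − bP) ⇒ bP(1+3) = 3·a.
P = 3·267/(4.9·4) ≈ 40.87.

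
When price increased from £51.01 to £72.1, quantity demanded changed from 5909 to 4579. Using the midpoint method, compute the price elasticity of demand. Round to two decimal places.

-0.74

%Δq = (4579 − 5909)/[(5909 + 4579)/2] = -1330/5244 ≈ -0.2536.
%ΔP = (72.1 − 51.01)/[(51.01 + 72.1)/2] = 21.09/61.555 ≈ 0.3426.
Arc elasticity E = %Δq/%ΔP ≈ -0.2536/0.3426 ≈ -0.74.
|E| < 1: demand is inelastic over this range.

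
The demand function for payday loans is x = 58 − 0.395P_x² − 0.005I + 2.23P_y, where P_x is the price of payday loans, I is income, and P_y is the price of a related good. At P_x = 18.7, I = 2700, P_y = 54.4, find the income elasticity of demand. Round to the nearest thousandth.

x = 58 − 0.395(18.7)² − 0.005(2700) + 2.23(54.4) = 58 − 138.1276 − 13.5 + 121.312 = 27.6845.
∂x/∂I = −0.005, so E_I = -0.005·(2700/27.6845) ≈ -0.488.
E_I < 0: inferior good.

-0.488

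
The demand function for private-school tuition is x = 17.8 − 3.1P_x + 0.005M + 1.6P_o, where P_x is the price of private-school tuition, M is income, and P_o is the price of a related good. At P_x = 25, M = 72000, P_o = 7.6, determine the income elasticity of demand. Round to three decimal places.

1.152

Substituting, x = 17.8 − 3.1(25) + 0.005(72000) + 1.6(7.6) = 17.8 − 77.5 + 360 + 12.16 = 312.46.
∂x/∂M = +0.005, so E_I = 0.005·(72000/312.46) ≈ 1.152.
E_I > 1: normal good (luxury).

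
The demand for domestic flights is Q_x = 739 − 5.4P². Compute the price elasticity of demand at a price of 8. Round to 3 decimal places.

-1.757

At P = 8, Q_x = 393.4.
dQ_x/dP = −2·5.4·P = −86.4.
Point elasticity E = (dQ_x/dP)·(P/Q_x) = -86.4 × 8/393.4 ≈ -1.757.
|E| > 1, so demand is elastic at this price.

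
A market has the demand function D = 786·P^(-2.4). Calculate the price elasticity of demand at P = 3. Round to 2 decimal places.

-2.40

For a Cobb–Douglas (constant-elasticity) form D = A·P^α·…, the elasticity with respect to P equals the exponent α at every point.
Here the exponent on P is -2.4, so the price elasticity of demand is -2.40.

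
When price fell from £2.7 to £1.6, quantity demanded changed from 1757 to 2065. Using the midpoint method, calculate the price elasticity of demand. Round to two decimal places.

-0.32

%ΔQ = (2065 − 1757)/[(1757 + 2065)/2] = 308/1911 ≈ 0.1612.
%ΔP = (1.6 − 2.7)/[(2.7 + 1.6)/2] = -1.1/2.15 ≈ -0.5116.
Arc elasticity E = %ΔQ/%ΔP ≈ 0.1612/-0.5116 ≈ -0.32.
|E| < 1: demand is inelastic over this range.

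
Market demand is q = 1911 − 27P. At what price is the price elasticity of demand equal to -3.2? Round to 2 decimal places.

53.93

Set −bP/(a − bP) = −3.2 ⇒ bP = 3.2(a − bP) ⇒ bP(1+3.2) = 3.2·a.
P = 3.2·1911/(27·4.2) ≈ 53.93.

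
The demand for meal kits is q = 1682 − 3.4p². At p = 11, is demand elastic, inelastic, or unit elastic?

inelastic

At p = 11, q = 1270.6.
dq/dp = −2·3.4·p = −74.8.
Point elasticity E = (dq/dp)·(p/q) = -74.8 × 11/1270.6 ≈ -0.648.
|E| ≈ 0.648 < 1, so demand is inelastic.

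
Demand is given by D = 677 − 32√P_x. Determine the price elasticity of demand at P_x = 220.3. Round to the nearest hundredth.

At P_x = 220.3, D = 202.0398.
dD/dP_x = −32/(2√P_x) = −32/(2·14.8425).
Point elasticity E = (dD/dP_x)·(P_x/D) = -1.078 × 220.3/202.0398 ≈ -1.18.
|E| > 1, so demand is elastic at this price.

-1.18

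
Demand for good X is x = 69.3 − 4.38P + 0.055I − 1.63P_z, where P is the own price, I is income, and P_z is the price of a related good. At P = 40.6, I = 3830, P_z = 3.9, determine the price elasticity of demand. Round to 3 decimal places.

-1.857

x = 69.3 − 4.38(40.6) + 0.055(3830) − 1.63(3.9) = 69.3 − 177.828 + 210.65 − 6.357 = 95.765.
∂x/∂P = −4.38, so E_p = (−4.38)·(40.6/95.765) ≈ -1.857.
|E_p| > 1: demand is elastic.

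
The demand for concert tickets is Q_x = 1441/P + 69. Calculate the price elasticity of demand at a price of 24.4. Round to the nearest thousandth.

At P = 24.4, Q_x = 128.0574.
dQ_x/dP = −1441/P² = −2.4204.
Point elasticity E = (dQ_x/dP)·(P/Q_x) = -2.4204 × 24.4/128.0574 ≈ -0.461.
|E| < 1, so demand is inelastic at this price.

-0.461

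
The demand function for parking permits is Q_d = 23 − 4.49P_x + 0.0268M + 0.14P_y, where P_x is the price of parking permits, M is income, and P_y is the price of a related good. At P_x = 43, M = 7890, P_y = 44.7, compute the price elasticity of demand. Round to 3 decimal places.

-4.053

Evaluating quantity at (P_x, M, P_y) gives Q_d = 23 − 4.49(43) + 0.0268(7890) + 0.14(44.7) = 23 − 193.07 + 211.452 + 6.258 = 47.64.
∂Q_d/∂P_x = −4.49, so E_p = (−4.49)·(43/47.64) ≈ -4.053.
|E_p| > 1: demand is elastic.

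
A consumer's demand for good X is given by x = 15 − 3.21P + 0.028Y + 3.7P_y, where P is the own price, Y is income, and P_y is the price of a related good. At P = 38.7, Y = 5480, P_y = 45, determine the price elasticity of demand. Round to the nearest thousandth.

x = 15 − 3.21(38.7) + 0.028(5480) + 3.7(45) = 15 − 124.227 + 153.44 + 166.5 = 210.713.
∂x/∂P = −3.21, so E_p = (−3.21)·(38.7/210.713) ≈ -0.590.
|E_p| < 1: demand is inelastic.

-0.590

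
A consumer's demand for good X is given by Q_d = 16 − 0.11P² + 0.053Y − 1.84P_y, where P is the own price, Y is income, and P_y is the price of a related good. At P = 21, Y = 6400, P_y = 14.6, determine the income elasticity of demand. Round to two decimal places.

Q_d = 16 − 0.11(21)² + 0.053(6400) − 1.84(14.6) = 16 − 48.51 + 339.2 − 26.864 = 279.826.
∂Q_d/∂Y = +0.053, so E_I = 0.053·(6400/279.826) ≈ 1.21.
E_I > 1: normal good (luxury).

1.21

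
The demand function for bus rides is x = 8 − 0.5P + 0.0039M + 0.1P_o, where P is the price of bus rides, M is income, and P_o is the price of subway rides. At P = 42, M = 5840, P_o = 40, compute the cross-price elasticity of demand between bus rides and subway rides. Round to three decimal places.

0.290

Substituting, x = 8 − 0.5(42) + 0.0039(5840) + 0.1(40) = 8 − 21 + 22.776 + 4 = 13.776.
∂x/∂P_o = +0.1, so E_xy = 0.1·(40/13.776) ≈ 0.290.
E_xy > 0: the goods are substitutes.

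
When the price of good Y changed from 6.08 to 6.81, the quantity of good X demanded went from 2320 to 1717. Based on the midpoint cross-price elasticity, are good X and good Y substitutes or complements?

%ΔQ_x = (1717 − 2320)/[(2320+1717)/2] = -603/2018.5 ≈ -0.2987.
%ΔP_y = (6.81 − 6.08)/[(6.08+6.81)/2] ≈ 0.1133.
E_xy = -0.2987/0.1133 ≈ -2.637.
E_xy < 0, so the goods are complements.

complements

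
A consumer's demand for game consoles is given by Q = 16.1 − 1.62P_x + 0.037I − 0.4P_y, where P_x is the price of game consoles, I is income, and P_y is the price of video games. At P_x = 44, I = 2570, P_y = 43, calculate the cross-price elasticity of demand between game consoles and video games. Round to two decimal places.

Evaluating quantity at (P_x, I, P_y) gives Q = 16.1 − 1.62(44) + 0.037(2570) − 0.4(43) = 16.1 − 71.28 + 95.09 − 17.2 = 22.71.
∂Q/∂P_y = −0.4, so E_xy = -0.4·(43/22.71) ≈ -0.76.
E_xy < 0: the goods are complements.

-0.76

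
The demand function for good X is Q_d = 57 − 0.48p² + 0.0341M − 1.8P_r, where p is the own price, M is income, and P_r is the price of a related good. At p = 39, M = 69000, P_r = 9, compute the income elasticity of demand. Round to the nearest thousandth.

Evaluating quantity at (p, M, P_r) gives Q_d = 57 − 0.48(39)² + 0.0341(69000) − 1.8(9) = 57 − 730.08 + 2352.9 − 16.2 = 1663.62.
∂Q_d/∂M = +0.0341, so E_I = 0.0341·(69000/1663.62) ≈ 1.414.
E_I > 1: normal good (luxury).

1.414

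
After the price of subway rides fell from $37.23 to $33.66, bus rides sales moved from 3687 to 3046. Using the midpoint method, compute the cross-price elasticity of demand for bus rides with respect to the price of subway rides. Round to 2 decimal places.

%ΔQ_x = (3046 − 3687)/[(3687+3046)/2] = -641/3366.5 ≈ -0.1904.
%ΔP_y = (33.66 − 37.23)/[(37.23+33.66)/2] ≈ -0.1007.
E_xy = -0.1904/-0.1007 ≈ 1.89.
E_xy > 0, so bus rides and subway rides are substitutes.

1.89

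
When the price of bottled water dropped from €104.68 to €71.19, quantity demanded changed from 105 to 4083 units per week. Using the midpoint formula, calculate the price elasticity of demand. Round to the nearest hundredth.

-4.99

%Δq = (4083 − 105)/[(105 + 4083)/2] = 3978/2094 ≈ 1.8997.
%ΔP = (71.19 − 104.68)/[(104.68 + 71.19)/2] = -33.49/87.935 ≈ -0.3808.
Arc elasticity E = %Δq/%ΔP ≈ 1.8997/-0.3808 ≈ -4.99.
|E| > 1: demand is elastic over this range.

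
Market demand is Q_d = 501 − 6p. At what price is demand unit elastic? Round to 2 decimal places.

For linear demand Q_d = a − bp, E = −bp/(a − bp). |E| = 1 ⇒ bp = a − bp ⇒ p = a/(2b).
p = 501/(2·6) = 41.75.

41.75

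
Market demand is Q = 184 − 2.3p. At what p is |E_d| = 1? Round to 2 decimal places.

For linear demand Q = a − bp, E = −bp/(a − bp). |E| = 1 ⇒ bp = a − bp ⇒ p = a/(2b).
p = 184/(2·2.3) = 40.00.

40.00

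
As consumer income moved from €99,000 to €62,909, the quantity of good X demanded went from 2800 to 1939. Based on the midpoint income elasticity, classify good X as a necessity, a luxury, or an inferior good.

necessity

%ΔQ = (1939 − 2800)/[(2800+1939)/2] = -861/2369.5 ≈ -0.3634.
%ΔY = (62,909 − 99,000)/[(99,000+62,909)/2] = -36091/80954.5 ≈ -0.4458.
E_I = %ΔQ/%ΔY ≈ 0.815.
E_I ∈ (0,1): normal good (necessity).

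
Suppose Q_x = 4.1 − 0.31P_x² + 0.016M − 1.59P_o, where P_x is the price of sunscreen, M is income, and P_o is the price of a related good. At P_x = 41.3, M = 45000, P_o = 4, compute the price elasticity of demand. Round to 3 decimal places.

Q_x = 4.1 − 0.31(41.3)² + 0.016(45000) − 1.59(4) = 4.1 − 528.7639 + 720 − 6.36 = 188.9761.
∂Q_x/∂P_x = −2·0.31·P_x = -25.606, so E_p = -25.606·(41.3/188.9761) ≈ -5.596.
|E_p| > 1: demand is elastic.

-5.596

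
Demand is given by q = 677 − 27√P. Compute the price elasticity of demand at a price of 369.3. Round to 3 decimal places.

At P = 369.3, q = 158.1361.
dq/dP = −27/(2√P) = −27/(2·19.2172).
Point elasticity E = (dq/dP)·(P/q) = -0.7025 × 369.3/158.1361 ≈ -1.641.
|E| > 1, so demand is elastic at this price.

-1.641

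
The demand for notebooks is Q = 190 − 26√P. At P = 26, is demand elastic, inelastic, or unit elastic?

elastic

At P = 26, Q = 57.4255.
dQ/dP = −26/(2√P) = −26/(2·5.099).
Point elasticity E = (dQ/dP)·(P/Q) = -2.5495 × 26/57.4255 ≈ -1.154.
|E| ≈ 1.154 > 1, so demand is elastic.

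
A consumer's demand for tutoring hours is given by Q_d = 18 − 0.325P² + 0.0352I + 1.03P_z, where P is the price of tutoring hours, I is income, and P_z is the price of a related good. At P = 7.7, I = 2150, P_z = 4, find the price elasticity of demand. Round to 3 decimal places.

-0.491

Substituting, Q_d = 18 − 0.325(7.7)² + 0.0352(2150) + 1.03(4) = 18 − 19.2693 + 75.68 + 4.12 = 78.5308.
∂Q_d/∂P = −2·0.325·P = -5.005, so E_p = -5.005·(7.7/78.5308) ≈ -0.491.
|E_p| < 1: demand is inelastic.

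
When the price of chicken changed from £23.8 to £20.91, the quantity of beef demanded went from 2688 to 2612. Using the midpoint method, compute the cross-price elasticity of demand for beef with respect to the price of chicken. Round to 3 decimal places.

0.222

%ΔQ_x = (2612 − 2688)/[(2688+2612)/2] = -76/2650 ≈ -0.0287.
%ΔP_y = (20.91 − 23.8)/[(23.8+20.91)/2] ≈ -0.1293.
E_xy = -0.0287/-0.1293 ≈ 0.222.
E_xy > 0, so beef and chicken are substitutes.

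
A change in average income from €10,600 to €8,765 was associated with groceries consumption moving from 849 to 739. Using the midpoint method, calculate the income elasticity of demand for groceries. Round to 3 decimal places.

%ΔQ = (739 − 849)/[(849+739)/2] = -110/794 ≈ -0.1385.
%ΔM = (8,765 − 10,600)/[(10,600+8,765)/2] = -1835/9682.5 ≈ -0.1895.
E_I = %ΔQ/%ΔM ≈ 0.731.
E_I ∈ (0,1): normal good (necessity).

0.731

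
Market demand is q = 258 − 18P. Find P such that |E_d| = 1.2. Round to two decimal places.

Set −bP/(a − bP) = −1.2 ⇒ bP = 1.2(a − bP) ⇒ bP(1+1.2) = 1.2·a.
P = 1.2·258/(18·2.2) ≈ 7.82.

7.82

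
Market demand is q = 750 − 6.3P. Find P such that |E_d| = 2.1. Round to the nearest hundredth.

Set −bP/(a − bP) = −2.1 ⇒ bP = 2.1(a − bP) ⇒ bP(1+2.1) = 2.1·a.
P = 2.1·750/(6.3·3.1) ≈ 80.65.

80.65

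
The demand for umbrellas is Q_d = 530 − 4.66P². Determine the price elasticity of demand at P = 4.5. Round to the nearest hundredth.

At P = 4.5, Q_d = 435.635.
dQ_d/dP = −2·4.66·P = −41.94.
Point elasticity E = (dQ_d/dP)·(P/Q_d) = -41.94 × 4.5/435.635 ≈ -0.43.
|E| < 1, so demand is inelastic at this price.

-0.43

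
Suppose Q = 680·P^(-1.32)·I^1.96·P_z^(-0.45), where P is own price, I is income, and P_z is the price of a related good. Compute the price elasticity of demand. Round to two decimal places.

-1.32

For a Cobb–Douglas (constant-elasticity) form Q = A·P^α·…, the elasticity with respect to P equals the exponent α at every point.
Here the exponent on P is -1.32, so the price elasticity of demand is -1.32.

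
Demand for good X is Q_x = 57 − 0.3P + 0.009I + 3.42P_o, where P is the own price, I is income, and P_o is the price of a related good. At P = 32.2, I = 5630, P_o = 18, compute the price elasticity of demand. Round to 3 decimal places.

Evaluating quantity at (P, I, P_o) gives Q_x = 57 − 0.3(32.2) + 0.009(5630) + 3.42(18) = 57 − 9.66 + 50.67 + 61.56 = 159.57.
∂Q_x/∂P = −0.3, so E_p = (−0.3)·(32.2/159.57) ≈ -0.061.
|E_p| < 1: demand is inelastic.

-0.061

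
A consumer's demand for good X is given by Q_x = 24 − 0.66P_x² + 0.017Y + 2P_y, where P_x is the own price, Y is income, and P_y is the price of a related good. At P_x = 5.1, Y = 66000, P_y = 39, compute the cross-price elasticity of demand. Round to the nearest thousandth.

Substituting, Q_x = 24 − 0.66(5.1)² + 0.017(66000) + 2(39) = 24 − 17.1666 + 1122 + 78 = 1206.8334.
∂Q_x/∂P_y = +2, so E_xy = 2·(39/1206.8334) ≈ 0.065.
E_xy > 0: the goods are substitutes.

0.065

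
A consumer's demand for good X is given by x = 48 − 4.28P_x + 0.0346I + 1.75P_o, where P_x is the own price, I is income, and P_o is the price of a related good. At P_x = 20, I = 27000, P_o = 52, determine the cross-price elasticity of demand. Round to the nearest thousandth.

First evaluate x: 48 − 4.28(20) + 0.0346(27000) + 1.75(52) = 48 − 85.6 + 934.2 + 91 = 987.6.
∂x/∂P_o = +1.75, so E_xy = 1.75·(52/987.6) ≈ 0.092.
E_xy > 0: the goods are substitutes.

0.092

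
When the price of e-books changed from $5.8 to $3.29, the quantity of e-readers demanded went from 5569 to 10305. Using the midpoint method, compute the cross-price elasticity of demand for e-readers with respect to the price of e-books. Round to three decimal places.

-1.080

%ΔQ_x = (10305 − 5569)/[(5569+10305)/2] = 4736/7937 ≈ 0.5967.
%ΔP_y = (3.29 − 5.8)/[(5.8+3.29)/2] ≈ -0.5523.
E_xy = 0.5967/-0.5523 ≈ -1.080.
E_xy < 0, so e-readers and e-books are complements.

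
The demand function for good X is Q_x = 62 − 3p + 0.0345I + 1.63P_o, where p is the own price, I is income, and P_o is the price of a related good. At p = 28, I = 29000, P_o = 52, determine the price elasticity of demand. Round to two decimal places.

-0.08

Substituting, Q_x = 62 − 3(28) + 0.0345(29000) + 1.63(52) = 62 − 84 + 1000.5 + 84.76 = 1063.26.
∂Q_x/∂p = −3, so E_p = (−3)·(28/1063.26) ≈ -0.08.
|E_p| < 1: demand is inelastic.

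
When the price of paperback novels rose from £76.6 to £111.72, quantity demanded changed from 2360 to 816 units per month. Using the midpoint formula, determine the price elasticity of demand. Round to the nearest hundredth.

-2.61

%ΔQ = (816 − 2360)/[(2360 + 816)/2] = -1544/1588 ≈ -0.9723.
%ΔP = (111.72 − 76.6)/[(76.6 + 111.72)/2] = 35.12/94.16 ≈ 0.3730.
Arc elasticity E = %ΔQ/%ΔP ≈ -0.9723/0.3730 ≈ -2.61.
|E| > 1: demand is elastic over this range.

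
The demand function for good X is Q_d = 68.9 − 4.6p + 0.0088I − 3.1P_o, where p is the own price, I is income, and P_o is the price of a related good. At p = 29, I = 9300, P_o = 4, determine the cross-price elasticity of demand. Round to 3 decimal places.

Substituting, Q_d = 68.9 − 4.6(29) + 0.0088(9300) − 3.1(4) = 68.9 − 133.4 + 81.84 − 12.4 = 4.94.
∂Q_d/∂P_o = −3.1, so E_xy = -3.1·(4/4.94) ≈ -2.510.
E_xy < 0: the goods are complements.

-2.510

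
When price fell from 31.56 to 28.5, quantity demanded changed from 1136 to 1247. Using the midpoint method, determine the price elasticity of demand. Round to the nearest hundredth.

%ΔQ = (1247 − 1136)/[(1136 + 1247)/2] = 111/1191.5 ≈ 0.0932.
%ΔP = (28.5 − 31.56)/[(31.56 + 28.5)/2] = -3.06/30.03 ≈ -0.1019.
Arc elasticity E = %ΔQ/%ΔP ≈ 0.0932/-0.1019 ≈ -0.91.
|E| < 1: demand is inelastic over this range.

-0.91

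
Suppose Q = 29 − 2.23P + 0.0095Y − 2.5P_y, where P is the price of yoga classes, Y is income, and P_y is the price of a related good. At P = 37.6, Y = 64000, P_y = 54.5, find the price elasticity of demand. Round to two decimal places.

-0.20

At the given point, Q = 29 − 2.23(37.6) + 0.0095(64000) − 2.5(54.5) = 29 − 83.848 + 608 − 136.25 = 416.902.
∂Q/∂P = −2.23, so E_p = (−2.23)·(37.6/416.902) ≈ -0.20.
|E_p| < 1: demand is inelastic.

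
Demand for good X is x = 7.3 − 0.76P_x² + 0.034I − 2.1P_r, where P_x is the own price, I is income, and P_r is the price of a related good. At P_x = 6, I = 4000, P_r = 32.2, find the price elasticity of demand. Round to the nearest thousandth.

-1.132

First evaluate x: 7.3 − 0.76(6)² + 0.034(4000) − 2.1(32.2) = 7.3 − 27.36 + 136 − 67.62 = 48.32.
∂x/∂P_x = −2·0.76·P_x = -9.12, so E_p = -9.12·(6/48.32) ≈ -1.132.
|E_p| > 1: demand is elastic.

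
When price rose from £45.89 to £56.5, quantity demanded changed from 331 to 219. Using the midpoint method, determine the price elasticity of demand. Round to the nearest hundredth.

%Δq = (219 − 331)/[(331 + 219)/2] = -112/275 ≈ -0.4073.
%ΔP = (56.5 − 45.89)/[(45.89 + 56.5)/2] = 10.61/51.195 ≈ 0.2072.
Arc elasticity E = %Δq/%ΔP ≈ -0.4073/0.2072 ≈ -1.97.
|E| > 1: demand is elastic over this range.

-1.97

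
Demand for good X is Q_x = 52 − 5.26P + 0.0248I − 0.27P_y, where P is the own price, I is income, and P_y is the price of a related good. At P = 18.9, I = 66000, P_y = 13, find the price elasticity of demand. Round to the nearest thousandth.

First evaluate Q_x: 52 − 5.26(18.9) + 0.0248(66000) − 0.27(13) = 52 − 99.414 + 1636.8 − 3.51 = 1585.876.
∂Q_x/∂P = −5.26, so E_p = (−5.26)·(18.9/1585.876) ≈ -0.063.
|E_p| < 1: demand is inelastic.

-0.063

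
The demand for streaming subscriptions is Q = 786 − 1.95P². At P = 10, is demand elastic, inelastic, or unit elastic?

At P = 10, Q = 591.
dQ/dP = −2·1.95·P = −39.
Point elasticity E = (dQ/dP)·(P/Q) = -39 × 10/591 ≈ -0.660.
|E| ≈ 0.660 < 1, so demand is inelastic.

inelastic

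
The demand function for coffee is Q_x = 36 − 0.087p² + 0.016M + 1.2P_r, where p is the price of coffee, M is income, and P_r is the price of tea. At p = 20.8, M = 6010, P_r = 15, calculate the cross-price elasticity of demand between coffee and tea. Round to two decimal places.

First evaluate Q_x: 36 − 0.087(20.8)² + 0.016(6010) + 1.2(15) = 36 − 37.6397 + 96.16 + 18 = 112.5203.
∂Q_x/∂P_r = +1.2, so E_xy = 1.2·(15/112.5203) ≈ 0.16.
E_xy > 0: the goods are substitutes.

0.16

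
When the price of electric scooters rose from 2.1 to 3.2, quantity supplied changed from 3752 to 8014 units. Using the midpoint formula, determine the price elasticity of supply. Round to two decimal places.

1.75

%Δq = (8014 − 3752)/[(3752 + 8014)/2] = 4262/5883 ≈ 0.7245.
%Δp = (3.2 − 2.1)/[(2.1 + 3.2)/2] = 1.1/2.65 ≈ 0.4151.
Arc elasticity E = %Δq/%Δp ≈ 0.7245/0.4151 ≈ 1.75.
|E| > 1: supply is elastic over this range.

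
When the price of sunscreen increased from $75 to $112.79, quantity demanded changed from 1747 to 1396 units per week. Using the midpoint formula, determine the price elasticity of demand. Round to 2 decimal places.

%ΔQ = (1396 − 1747)/[(1747 + 1396)/2] = -351/1571.5 ≈ -0.2234.
%ΔP = (112.79 − 75)/[(75 + 112.79)/2] = 37.79/93.895 ≈ 0.4025.
Arc elasticity E = %ΔQ/%ΔP ≈ -0.2234/0.4025 ≈ -0.55.
|E| < 1: demand is inelastic over this range.

-0.55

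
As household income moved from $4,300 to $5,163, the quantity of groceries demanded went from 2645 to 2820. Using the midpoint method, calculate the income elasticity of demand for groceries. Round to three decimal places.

0.351

%ΔQ = (2820 − 2645)/[(2645+2820)/2] = 175/2732.5 ≈ 0.0640.
%ΔY = (5,163 − 4,300)/[(4,300+5,163)/2] = 863/4731.5 ≈ 0.1824.
E_I = %ΔQ/%ΔY ≈ 0.351.
E_I ∈ (0,1): normal good (necessity).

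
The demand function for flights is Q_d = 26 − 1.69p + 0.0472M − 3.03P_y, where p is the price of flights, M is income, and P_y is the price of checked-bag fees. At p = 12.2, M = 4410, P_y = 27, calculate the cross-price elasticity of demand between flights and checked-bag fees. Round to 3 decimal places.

Evaluating quantity at (p, M, P_y) gives Q_d = 26 − 1.69(12.2) + 0.0472(4410) − 3.03(27) = 26 − 20.618 + 208.152 − 81.81 = 131.724.
∂Q_d/∂P_y = −3.03, so E_xy = -3.03·(27/131.724) ≈ -0.621.
E_xy < 0: the goods are complements.

-0.621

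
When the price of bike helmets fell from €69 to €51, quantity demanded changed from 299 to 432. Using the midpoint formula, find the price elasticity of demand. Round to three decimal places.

-1.213

%ΔQ = (432 − 299)/[(299 + 432)/2] = 133/365.5 ≈ 0.3639.
%Δp = (51 − 69)/[(69 + 51)/2] = -18/60 ≈ -0.3000.
Arc elasticity E = %ΔQ/%Δp ≈ 0.3639/-0.3000 ≈ -1.213.
|E| > 1: demand is elastic over this range.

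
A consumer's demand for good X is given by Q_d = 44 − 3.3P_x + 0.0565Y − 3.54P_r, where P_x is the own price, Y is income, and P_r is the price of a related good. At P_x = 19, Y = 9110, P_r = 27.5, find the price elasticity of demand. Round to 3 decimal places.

First evaluate Q_d: 44 − 3.3(19) + 0.0565(9110) − 3.54(27.5) = 44 − 62.7 + 514.715 − 97.35 = 398.665.
∂Q_d/∂P_x = −3.3, so E_p = (−3.3)·(19/398.665) ≈ -0.157.
|E_p| < 1: demand is inelastic.

-0.157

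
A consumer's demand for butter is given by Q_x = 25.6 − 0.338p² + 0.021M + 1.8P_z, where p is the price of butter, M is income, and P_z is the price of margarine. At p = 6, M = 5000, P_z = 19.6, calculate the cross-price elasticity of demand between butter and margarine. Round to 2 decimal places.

0.23

At the given point, Q_x = 25.6 − 0.338(6)² + 0.021(5000) + 1.8(19.6) = 25.6 − 12.168 + 105 + 35.28 = 153.712.
∂Q_x/∂P_z = +1.8, so E_xy = 1.8·(19.6/153.712) ≈ 0.23.
E_xy > 0: the goods are substitutes.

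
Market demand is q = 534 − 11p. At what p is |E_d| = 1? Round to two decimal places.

For linear demand q = a − bp, E = −bp/(a − bp). |E| = 1 ⇒ bp = a − bp ⇒ p = a/(2b).
p = 534/(2·11) ≈ 24.27.

24.27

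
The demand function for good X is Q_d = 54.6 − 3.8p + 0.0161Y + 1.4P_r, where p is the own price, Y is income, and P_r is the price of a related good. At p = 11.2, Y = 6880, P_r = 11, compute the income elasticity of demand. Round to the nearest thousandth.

At the given point, Q_d = 54.6 − 3.8(11.2) + 0.0161(6880) + 1.4(11) = 54.6 − 42.56 + 110.768 + 15.4 = 138.208.
∂Q_d/∂Y = +0.0161, so E_I = 0.0161·(6880/138.208) ≈ 0.801.
E_I ∈ (0,1): normal good (necessity).

0.801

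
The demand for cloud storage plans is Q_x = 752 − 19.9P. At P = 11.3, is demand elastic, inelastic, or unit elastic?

At P = 11.3, Q_x = 527.13.
dQ_x/dP = −19.9.
Point elasticity E = (dQ_x/dP)·(P/Q_x) = -19.9 × 11.3/527.13 ≈ -0.427.
|E| ≈ 0.427 < 1, so demand is inelastic.

inelastic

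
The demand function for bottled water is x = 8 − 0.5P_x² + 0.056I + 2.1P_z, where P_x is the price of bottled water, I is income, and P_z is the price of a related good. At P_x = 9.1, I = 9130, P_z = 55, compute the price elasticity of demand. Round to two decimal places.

-0.14

At the given point, x = 8 − 0.5(9.1)² + 0.056(9130) + 2.1(55) = 8 − 41.405 + 511.28 + 115.5 = 593.375.
∂x/∂P_x = −2·0.5·P_x = -9.1, so E_p = -9.1·(9.1/593.375) ≈ -0.14.
|E_p| < 1: demand is inelastic.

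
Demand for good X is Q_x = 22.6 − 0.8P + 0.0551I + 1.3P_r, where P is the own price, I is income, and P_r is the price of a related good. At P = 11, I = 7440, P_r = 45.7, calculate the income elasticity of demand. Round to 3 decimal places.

Evaluating quantity at (P, I, P_r) gives Q_x = 22.6 − 0.8(11) + 0.0551(7440) + 1.3(45.7) = 22.6 − 8.8 + 409.944 + 59.41 = 483.154.
∂Q_x/∂I = +0.0551, so E_I = 0.0551·(7440/483.154) ≈ 0.848.
E_I ∈ (0,1): normal good (necessity).

0.848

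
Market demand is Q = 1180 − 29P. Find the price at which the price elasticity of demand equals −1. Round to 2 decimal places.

For linear demand Q = a − bP, E = −bP/(a − bP). |E| = 1 ⇒ bP = a − bP ⇒ P = a/(2b).
P = 1180/(2·29) ≈ 20.34.

20.34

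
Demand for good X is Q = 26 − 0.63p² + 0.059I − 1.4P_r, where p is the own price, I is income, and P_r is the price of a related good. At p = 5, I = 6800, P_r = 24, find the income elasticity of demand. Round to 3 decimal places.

Substituting, Q = 26 − 0.63(5)² + 0.059(6800) − 1.4(24) = 26 − 15.75 + 401.2 − 33.6 = 377.85.
∂Q/∂I = +0.059, so E_I = 0.059·(6800/377.85) ≈ 1.062.
E_I > 1: normal good (luxury).

1.062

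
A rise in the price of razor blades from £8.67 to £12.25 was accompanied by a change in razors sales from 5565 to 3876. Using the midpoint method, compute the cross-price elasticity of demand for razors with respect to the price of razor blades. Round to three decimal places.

-1.045

%ΔQ_x = (3876 − 5565)/[(5565+3876)/2] = -1689/4720.5 ≈ -0.3578.
%ΔP_y = (12.25 − 8.67)/[(8.67+12.25)/2] ≈ 0.3423.
E_xy = -0.3578/0.3423 ≈ -1.045.
E_xy < 0, so razors and razor blades are complements.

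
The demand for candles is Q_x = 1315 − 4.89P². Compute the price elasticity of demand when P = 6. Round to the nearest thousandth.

-0.309

At P = 6, Q_x = 1138.96.
dQ_x/dP = −2·4.89·P = −58.68.
Point elasticity E = (dQ_x/dP)·(P/Q_x) = -58.68 × 6/1138.96 ≈ -0.309.
|E| < 1, so demand is inelastic at this price.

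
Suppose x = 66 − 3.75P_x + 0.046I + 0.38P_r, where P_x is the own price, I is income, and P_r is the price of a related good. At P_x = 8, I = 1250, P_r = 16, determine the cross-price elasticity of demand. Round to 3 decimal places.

0.061

First evaluate x: 66 − 3.75(8) + 0.046(1250) + 0.38(16) = 66 − 30 + 57.5 + 6.08 = 99.58.
∂x/∂P_r = +0.38, so E_xy = 0.38·(16/99.58) ≈ 0.061.
E_xy > 0: the goods are substitutes.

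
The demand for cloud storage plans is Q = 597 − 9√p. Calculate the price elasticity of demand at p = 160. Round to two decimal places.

-0.12

At p = 160, Q = 483.158.
dQ/dp = −9/(2√p) = −9/(2·12.6491).
Point elasticity E = (dQ/dp)·(p/Q) = -0.3558 × 160/483.158 ≈ -0.12.
|E| < 1, so demand is inelastic at this price.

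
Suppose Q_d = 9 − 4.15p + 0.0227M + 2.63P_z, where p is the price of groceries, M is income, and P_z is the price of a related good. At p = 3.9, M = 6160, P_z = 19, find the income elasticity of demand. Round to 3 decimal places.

0.766

Substituting, Q_d = 9 − 4.15(3.9) + 0.0227(6160) + 2.63(19) = 9 − 16.185 + 139.832 + 49.97 = 182.617.
∂Q_d/∂M = +0.0227, so E_I = 0.0227·(6160/182.617) ≈ 0.766.
E_I ∈ (0,1): normal good (necessity).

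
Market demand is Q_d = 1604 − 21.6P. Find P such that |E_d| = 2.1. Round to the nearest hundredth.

50.30

Set −bP/(a − bP) = −2.1 ⇒ bP = 2.1(a − bP) ⇒ bP(1+2.1) = 2.1·a.
P = 2.1·1604/(21.6·3.1) ≈ 50.30.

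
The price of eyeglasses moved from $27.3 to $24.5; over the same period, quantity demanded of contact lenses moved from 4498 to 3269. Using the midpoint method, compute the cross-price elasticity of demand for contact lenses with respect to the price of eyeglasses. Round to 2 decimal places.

2.93

%ΔQ_x = (3269 − 4498)/[(4498+3269)/2] = -1229/3883.5 ≈ -0.3165.
%ΔP_y = (24.5 − 27.3)/[(27.3+24.5)/2] ≈ -0.1081.
E_xy = -0.3165/-0.1081 ≈ 2.93.
E_xy > 0, so contact lenses and eyeglasses are substitutes.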